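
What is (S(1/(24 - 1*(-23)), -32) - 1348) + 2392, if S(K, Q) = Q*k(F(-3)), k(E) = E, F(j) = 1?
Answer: 1012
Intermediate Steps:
S(K, Q) = Q (S(K, Q) = Q*1 = Q)
(S(1/(24 - 1*(-23)), -32) - 1348) + 2392 = (-32 - 1348) + 2392 = -1380 + 2392 = 1012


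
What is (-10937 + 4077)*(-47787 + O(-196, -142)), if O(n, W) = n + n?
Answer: 330507940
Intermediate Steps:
O(n, W) = 2*n
(-10937 + 4077)*(-47787 + O(-196, -142)) = (-10937 + 4077)*(-47787 + 2*(-196)) = -6860*(-47787 - 392) = -6860*(-48179) = 330507940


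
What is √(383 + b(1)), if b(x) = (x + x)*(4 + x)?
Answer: √393 ≈ 19.824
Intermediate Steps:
b(x) = 2*x*(4 + x) (b(x) = (2*x)*(4 + x) = 2*x*(4 + x))
√(383 + b(1)) = √(383 + 2*1*(4 + 1)) = √(383 + 2*1*5) = √(383 + 10) = √393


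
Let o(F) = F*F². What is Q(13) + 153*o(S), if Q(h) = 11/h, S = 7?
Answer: 682238/13 ≈ 52480.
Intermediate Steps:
o(F) = F³
Q(13) + 153*o(S) = 11/13 + 153*7³ = 11*(1/13) + 153*343 = 11/13 + 52479 = 682238/13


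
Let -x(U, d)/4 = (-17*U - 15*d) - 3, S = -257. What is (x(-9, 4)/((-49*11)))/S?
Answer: -360/138523 ≈ -0.0025988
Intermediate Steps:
x(U, d) = 12 + 60*d + 68*U (x(U, d) = -4*((-17*U - 15*d) - 3) = -4*(-3 - 17*U - 15*d) = 12 + 60*d + 68*U)
(x(-9, 4)/((-49*11)))/S = ((12 + 60*4 + 68*(-9))/((-49*11)))/(-257) = ((12 + 240 - 612)/(-539))*(-1/257) = -360*(-1/539)*(-1/257) = (360/539)*(-1/257) = -360/138523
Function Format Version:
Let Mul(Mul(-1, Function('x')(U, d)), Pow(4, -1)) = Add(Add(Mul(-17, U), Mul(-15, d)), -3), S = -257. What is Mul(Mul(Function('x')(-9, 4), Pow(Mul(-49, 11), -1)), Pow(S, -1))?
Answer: Rational(-360, 138523) ≈ -0.0025988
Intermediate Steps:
Function('x')(U, d) = Add(12, Mul(60, d), Mul(68, U)) (Function('x')(U, d) = Mul(-4, Add(Add(Mul(-17, U), Mul(-15, d)), -3)) = Mul(-4, Add(-3, Mul(-17, U), Mul(-15, d))) = Add(12, Mul(60, d), Mul(68, U)))
Mul(Mul(Function('x')(-9, 4), Pow(Mul(-49, 11), -1)), Pow(S, -1)) = Mul(Mul(Add(12, Mul(60, 4), Mul(68, -9)), Pow(Mul(-49, 11), -1)), Pow(-257, -1)) = Mul(Mul(Add(12, 240, -612), Pow(-539, -1)), Rational(-1, 257)) = Mul(Mul(-360, Rational(-1, 539)), Rational(-1, 257)) = Mul(Rational(360, 539), Rational(-1, 257)) = Rational(-360, 138523)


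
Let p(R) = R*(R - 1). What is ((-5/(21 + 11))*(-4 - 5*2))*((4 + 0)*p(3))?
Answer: 105/2 ≈ 52.500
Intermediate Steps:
p(R) = R*(-1 + R)
((-5/(21 + 11))*(-4 - 5*2))*((4 + 0)*p(3)) = ((-5/(21 + 11))*(-4 - 5*2))*((4 + 0)*(3*(-1 + 3))) = ((-5/32)*(-4 - 10))*(4*(3*2)) = (-5*1/32*(-14))*(4*6) = -5/32*(-14)*24 = (35/16)*24 = 105/2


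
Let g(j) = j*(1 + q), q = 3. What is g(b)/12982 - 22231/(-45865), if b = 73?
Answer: 150997711/297709715 ≈ 0.50720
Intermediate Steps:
g(j) = 4*j (g(j) = j*(1 + 3) = j*4 = 4*j)
g(b)/12982 - 22231/(-45865) = (4*73)/12982 - 22231/(-45865) = 292*(1/12982) - 22231*(-1/45865) = 146/6491 + 22231/45865 = 150997711/297709715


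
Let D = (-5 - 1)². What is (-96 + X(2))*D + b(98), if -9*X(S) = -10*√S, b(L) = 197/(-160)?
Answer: -553157/160 + 40*√2 ≈ -3400.7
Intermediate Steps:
b(L) = -197/160 (b(L) = 197*(-1/160) = -197/160)
D = 36 (D = (-6)² = 36)
X(S) = 10*√S/9 (X(S) = -(-10)*√S/9 = 10*√S/9)
(-96 + X(2))*D + b(98) = (-96 + 10*√2/9)*36 - 197/160 = (-3456 + 40*√2) - 197/160 = -553157/160 + 40*√2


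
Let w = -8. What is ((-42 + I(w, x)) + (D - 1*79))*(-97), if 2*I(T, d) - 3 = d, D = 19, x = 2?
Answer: 19303/2 ≈ 9651.5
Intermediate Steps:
I(T, d) = 3/2 + d/2
((-42 + I(w, x)) + (D - 1*79))*(-97) = ((-42 + (3/2 + (½)*2)) + (19 - 1*79))*(-97) = ((-42 + (3/2 + 1)) + (19 - 79))*(-97) = ((-42 + 5/2) - 60)*(-97) = (-79/2 - 60)*(-97) = -199/2*(-97) = 19303/2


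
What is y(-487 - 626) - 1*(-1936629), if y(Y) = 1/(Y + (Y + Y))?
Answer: 6466404230/3339 ≈ 1.9366e+6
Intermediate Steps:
y(Y) = 1/(3*Y) (y(Y) = 1/(Y + 2*Y) = 1/(3*Y))
y(-487 - 626) - 1*(-1936629) = 1/(3*(-487 - 626)) - 1*(-1936629) = (⅓)/(-1113) + 1936629 = (⅓)*(-1/1113) + 1936629 = -1/3339 + 1936629 = 6466404230/3339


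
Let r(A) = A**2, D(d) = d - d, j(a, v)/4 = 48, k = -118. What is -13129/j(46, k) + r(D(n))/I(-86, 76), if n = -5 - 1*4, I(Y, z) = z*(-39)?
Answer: -13129/192 ≈ -68.380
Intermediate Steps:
I(Y, z) = -39*z
j(a, v) = 192 (j(a, v) = 4*48 = 192)
n = -9 (n = -5 - 4 = -9)
D(d) = 0
-13129/j(46, k) + r(D(n))/I(-86, 76) = -13129/192 + 0**2/((-39*76)) = -13129*1/192 + 0/(-2964) = -13129/192 + 0*(-1/2964) = -13129/192 + 0 = -13129/192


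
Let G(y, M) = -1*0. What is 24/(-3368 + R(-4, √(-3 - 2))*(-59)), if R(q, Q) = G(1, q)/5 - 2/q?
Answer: -16/2265 ≈ -0.0070640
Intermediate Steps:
G(y, M) = 0
R(q, Q) = -2/q (R(q, Q) = 0/5 - 2/q = 0*(⅕) - 2/q = 0 - 2/q = -2/q)
24/(-3368 + R(-4, √(-3 - 2))*(-59)) = 24/(-3368 - 2/(-4)*(-59)) = 24/(-3368 - 2*(-¼)*(-59)) = 24/(-3368 + (½)*(-59)) = 24/(-3368 - 59/2) = 24/(-6795/2) = 24*(-2/6795) = -16/2265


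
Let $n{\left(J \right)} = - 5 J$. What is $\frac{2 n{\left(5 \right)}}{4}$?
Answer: $- \frac{25}{2} \approx -12.5$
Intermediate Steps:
$\frac{2 n{\left(5 \right)}}{4} = \frac{2 \left(\left(-5\right) 5\right)}{4} = 2 \left(-25\right) \frac{1}{4} = \left(-50\right) \frac{1}{4} = - \frac{25}{2}$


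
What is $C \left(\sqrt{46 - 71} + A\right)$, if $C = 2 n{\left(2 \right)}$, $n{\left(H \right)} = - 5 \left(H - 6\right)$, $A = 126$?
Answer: $5040 + 200 i \approx 5040.0 + 200.0 i$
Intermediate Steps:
$n{\left(H \right)} = 30 - 5 H$ ($n{\left(H \right)} = - 5 \left(-6 + H\right) = 30 - 5 H$)
$C = 40$ ($C = 2 \left(30 - 10\right) = 2 \cdot 20 = 40$)
$C \left(\sqrt{46 - 71} + A\right) = 40 \left(\sqrt{46 - 71} + 126\right) = 40 \left(\sqrt{-25} + 126\right) = 40 \left(5 i + 126\right) = 40 \left(126 + 5 i\right) = 5040 + 200 i$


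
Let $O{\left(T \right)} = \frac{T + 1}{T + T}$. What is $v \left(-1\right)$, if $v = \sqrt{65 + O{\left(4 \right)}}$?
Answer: $- \frac{5 \sqrt{42}}{4} \approx -8.1009$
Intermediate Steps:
$O{\left(T \right)} = \frac{1 + T}{2 T}$
$v = \frac{5 \sqrt{42}}{4}$ ($v = \sqrt{65 + \frac{1 + 4}{2 \cdot 4}} = \sqrt{65 + \frac{1}{2} \cdot \frac{1}{4} \cdot 5} = \sqrt{65 + \frac{5}{8}} = \sqrt{\frac{525}{8}} = \frac{5 \sqrt{42}}{4} \approx 8.1009$)
$v \left(-1\right) = \frac{5 \sqrt{42}}{4} \left(-1\right) = - \frac{5 \sqrt{42}}{4}$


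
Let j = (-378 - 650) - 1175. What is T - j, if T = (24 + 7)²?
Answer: 3164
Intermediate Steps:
j = -2203 (j = -1028 - 1175 = -2203)
T = 961 (T = 31² = 961)
T - j = 961 - 1*(-2203) = 961 + 2203 = 3164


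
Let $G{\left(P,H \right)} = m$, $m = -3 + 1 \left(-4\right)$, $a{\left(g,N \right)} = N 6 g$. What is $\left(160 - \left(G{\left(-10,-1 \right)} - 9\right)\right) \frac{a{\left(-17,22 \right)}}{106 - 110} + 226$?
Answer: $98962$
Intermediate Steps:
$a{\left(g,N \right)} = 6 N g$
$m = -7$ ($m = -3 - 4 = -7$)
$G{\left(P,H \right)} = -7$
$\left(160 - \left(G{\left(-10,-1 \right)} - 9\right)\right) \frac{a{\left(-17,22 \right)}}{106 - 110} + 226 = \left(160 - \left(-7 - 9\right)\right) \frac{6 \cdot 22 \left(-17\right)}{106 - 110} + 226 = \left(160 - -16\right) \left(- \frac{2244}{-4}\right) + 226 = \left(160 + 16\right) \left(\left(-2244\right) \left(- \frac{1}{4}\right)\right) + 226 = 176 \cdot 561 + 226 = 98736 + 226 = 98962$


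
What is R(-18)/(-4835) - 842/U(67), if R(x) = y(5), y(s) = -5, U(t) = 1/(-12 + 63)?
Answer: -41524913/967 ≈ -42942.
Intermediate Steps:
U(t) = 1/51
R(x) = -5
R(-18)/(-4835) - 842/U(67) = -5/(-4835) - 842/1/51 = -5*(-1/4835) - 842*51 = 1/967 - 42942 = -41524913/967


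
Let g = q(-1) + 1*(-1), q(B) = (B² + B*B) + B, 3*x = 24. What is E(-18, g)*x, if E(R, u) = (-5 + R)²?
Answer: 4232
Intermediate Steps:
x = 8 (x = (⅓)*24 = 8)
q(B) = B + 2*B² (q(B) = (B² + B²) + B = 2*B² + B = B + 2*B²)
g = 0 (g = -(1 + 2*(-1)) + 1*(-1) = -(1 - 2) - 1 = -1*(-1) - 1 = 1 - 1 = 0)
E(-18, g)*x = (-5 - 18)²*8 = (-23)²*8 = 529*8 = 4232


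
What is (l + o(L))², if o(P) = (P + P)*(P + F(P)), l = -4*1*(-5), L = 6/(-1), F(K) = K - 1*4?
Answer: 44944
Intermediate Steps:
F(K) = -4 + K (F(K) = K - 4 = -4 + K)
L = -6 (L = 6*(-1) = -6)
l = 20 (l = -4*(-5) = 20)
o(P) = 2*P*(-4 + 2*P) (o(P) = (P + P)*(P + (-4 + P)) = (2*P)*(-4 + 2*P) = 2*P*(-4 + 2*P))
(l + o(L))² = (20 + 4*(-6)*(-2 - 6))² = (20 + 4*(-6)*(-8))² = (20 + 192)² = 212² = 44944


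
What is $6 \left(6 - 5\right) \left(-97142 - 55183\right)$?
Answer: $-913950$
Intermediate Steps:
$6 \left(6 - 5\right) \left(-97142 - 55183\right) = 6 \cdot 1 \left(-152325\right) = 6 \left(-152325\right) = -913950$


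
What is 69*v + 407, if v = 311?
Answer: 21866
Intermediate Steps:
69*v + 407 = 69*311 + 407 = 21459 + 407 = 21866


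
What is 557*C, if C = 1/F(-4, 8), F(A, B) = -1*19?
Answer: -557/19 ≈ -29.316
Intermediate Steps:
F(A, B) = -19
C = -1/19 (C = 1/(-19) = -1/19 ≈ -0.052632)
557*C = 557*(-1/19) = -557/19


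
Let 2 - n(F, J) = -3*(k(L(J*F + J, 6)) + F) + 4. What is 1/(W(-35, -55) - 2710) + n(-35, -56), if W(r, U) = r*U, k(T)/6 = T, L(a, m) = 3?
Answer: -41606/785 ≈ -53.001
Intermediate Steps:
k(T) = 6*T
W(r, U) = U*r
n(F, J) = 52 + 3*F (n(F, J) = 2 - (-3*(6*3 + F) + 4) = 2 - (-3*(18 + F) + 4) = 2 - ((-54 - 3*F) + 4) = 2 - (-50 - 3*F) = 2 + (50 + 3*F) = 52 + 3*F)
1/(W(-35, -55) - 2710) + n(-35, -56) = 1/(-55*(-35) - 2710) + (52 + 3*(-35)) = 1/(1925 - 2710) + (52 - 105) = 1/(-785) - 53 = -1/785 - 53 = -41606/785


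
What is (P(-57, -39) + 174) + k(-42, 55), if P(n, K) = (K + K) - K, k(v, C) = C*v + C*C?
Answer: 850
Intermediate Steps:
k(v, C) = C**2 + C*v (k(v, C) = C*v + C**2 = C**2 + C*v)
P(n, K) = K (P(n, K) = 2*K - K = K)
(P(-57, -39) + 174) + k(-42, 55) = (-39 + 174) + 55*(55 - 42) = 135 + 55*13 = 135 + 715 = 850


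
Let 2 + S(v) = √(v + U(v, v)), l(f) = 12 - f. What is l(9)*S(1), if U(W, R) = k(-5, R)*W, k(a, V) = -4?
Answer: -6 + 3*I*√3 ≈ -6.0 + 5.1962*I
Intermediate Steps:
U(W, R) = -4*W
S(v) = -2 + √3*√(-v) (S(v) = -2 + √(v - 4*v) = -2 + √(-3*v) = -2 + √3*√(-v))
l(9)*S(1) = (12 - 1*9)*(-2 + √3*√(-1*1)) = (12 - 9)*(-2 + √3*√(-1)) = 3*(-2 + √3*I) = 3*(-2 + I*√3) = -6 + 3*I*√3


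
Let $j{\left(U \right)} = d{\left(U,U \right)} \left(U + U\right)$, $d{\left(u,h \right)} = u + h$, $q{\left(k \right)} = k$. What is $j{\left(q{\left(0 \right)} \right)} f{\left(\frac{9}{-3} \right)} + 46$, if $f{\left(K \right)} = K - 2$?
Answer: $46$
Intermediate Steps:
$d{\left(u,h \right)} = h + u$
$f{\left(K \right)} = -2 + K$
$j{\left(U \right)} = 4 U^{2}$ ($j{\left(U \right)} = \left(U + U\right) \left(U + U\right) = 2 U 2 U = 4 U^{2}$)
$j{\left(q{\left(0 \right)} \right)} f{\left(\frac{9}{-3} \right)} + 46 = 4 \cdot 0^{2} \left(-2 + \frac{9}{-3}\right) + 46 = 4 \cdot 0 \left(-2 + 9 \left(- \frac{1}{3}\right)\right) + 46 = 0 \left(-2 - 3\right) + 46 = 0 \left(-5\right) + 46 = 0 + 46 = 46$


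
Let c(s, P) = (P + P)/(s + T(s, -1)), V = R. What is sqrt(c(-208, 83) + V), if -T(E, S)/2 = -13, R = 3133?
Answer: 2*sqrt(6484205)/91 ≈ 55.965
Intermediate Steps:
V = 3133
T(E, S) = 26 (T(E, S) = -2*(-13) = 26)
c(s, P) = 2*P/(26 + s) (c(s, P) = (P + P)/(s + 26) = (2*P)/(26 + s) = 2*P/(26 + s))
sqrt(c(-208, 83) + V) = sqrt(2*83/(26 - 208) + 3133) = sqrt(2*83/(-182) + 3133) = sqrt(2*83*(-1/182) + 3133) = sqrt(-83/91 + 3133) = sqrt(285020/91) = 2*sqrt(6484205)/91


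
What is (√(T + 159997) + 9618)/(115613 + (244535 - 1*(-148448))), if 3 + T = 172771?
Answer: 1603/84766 + √332765/508596 ≈ 0.020045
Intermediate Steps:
T = 172768 (T = -3 + 172771 = 172768)
(√(T + 159997) + 9618)/(115613 + (244535 - 1*(-148448))) = (√(172768 + 159997) + 9618)/(115613 + (244535 - 1*(-148448))) = (√332765 + 9618)/(115613 + (244535 + 148448)) = (9618 + √332765)/(115613 + 392983) = (9618 + √332765)/508596 = (9618 + √332765)*(1/508596) = 1603/84766 + √332765/508596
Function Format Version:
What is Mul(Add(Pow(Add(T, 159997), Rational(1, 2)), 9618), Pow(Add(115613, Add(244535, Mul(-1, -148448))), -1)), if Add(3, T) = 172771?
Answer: Add(Rational(1603, 84766), Mul(Rational(1, 508596), Pow(332765, Rational(1, 2)))) ≈ 0.020045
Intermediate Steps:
T = 172768 (T = Add(-3, 172771) = 172768)
Mul(Add(Pow(Add(T, 159997), Rational(1, 2)), 9618), Pow(Add(115613, Add(244535, Mul(-1, -148448))), -1)) = Mul(Add(Pow(Add(172768, 159997), Rational(1, 2)), 9618), Pow(Add(115613, Add(244535, Mul(-1, -148448))), -1)) = Mul(Add(Pow(332765, Rational(1, 2)), 9618), Pow(Add(115613, Add(244535, 148448)), -1)) = Mul(Add(9618, Pow(332765, Rational(1, 2))), Pow(Add(115613, 392983), -1)) = Mul(Add(9618, Pow(332765, Rational(1, 2))), Pow(508596, -1)) = Mul(Add(9618, Pow(332765, Rational(1, 2))), Rational(1, 508596)) = Add(Rational(1603, 84766), Mul(Rational(1, 508596), Pow(332765, Rational(1, 2))))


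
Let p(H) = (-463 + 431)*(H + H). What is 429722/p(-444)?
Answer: 214861/14208 ≈ 15.123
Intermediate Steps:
p(H) = -64*H
429722/p(-444) = 429722/((-64*(-444))) = 429722/28416 = 429722*(1/28416) = 214861/14208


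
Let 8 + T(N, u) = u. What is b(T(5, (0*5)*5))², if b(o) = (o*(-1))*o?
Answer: 4096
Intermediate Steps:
T(N, u) = -8 + u
b(o) = -o² (b(o) = (-o)*o = -o²)
b(T(5, (0*5)*5))² = (-(-8 + (0*5)*5)²)² = (-(-8 + 0*5)²)² = (-(-8 + 0)²)² = (-1*(-8)²)² = (-1*64)² = (-64)² = 4096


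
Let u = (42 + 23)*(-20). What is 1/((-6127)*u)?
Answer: 1/7965100 ≈ 1.2555e-7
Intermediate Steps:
u = -1300 (u = 65*(-20) = -1300)
1/((-6127)*u) = 1/(-6127*(-1300)) = -1/6127*(-1/1300) = 1/7965100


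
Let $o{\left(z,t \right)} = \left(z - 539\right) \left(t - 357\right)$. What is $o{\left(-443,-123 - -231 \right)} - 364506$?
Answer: $-119988$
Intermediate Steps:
$o{\left(z,t \right)} = \left(-539 + z\right) \left(-357 + t\right)$
$o{\left(-443,-123 - -231 \right)} - 364506 = \left(192423 - 539 \left(-123 - -231\right) - -158151 + \left(-123 - -231\right) \left(-443\right)\right) - 364506 = \left(192423 - 539 \left(-123 + 231\right) + 158151 + \left(-123 + 231\right) \left(-443\right)\right) - 364506 = \left(192423 - 58212 + 158151 + 108 \left(-443\right)\right) - 364506 = \left(192423 - 58212 + 158151 - 47844\right) - 364506 = 244518 - 364506 = -119988$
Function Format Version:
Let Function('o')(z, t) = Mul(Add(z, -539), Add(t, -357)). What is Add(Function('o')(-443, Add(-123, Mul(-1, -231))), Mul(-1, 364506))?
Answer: -119988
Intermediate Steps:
Function('o')(z, t) = Mul(Add(-539, z), Add(-357, t))
Add(Function('o')(-443, Add(-123, Mul(-1, -231))), Mul(-1, 364506)) = Add(Add(192423, Mul(-539, Add(-123, Mul(-1, -231))), Mul(-357, -443), Mul(Add(-123, Mul(-1, -231)), -443)), Mul(-1, 364506)) = Add(Add(192423, Mul(-539, Add(-123, 231)), 158151, Mul(Add(-123, 231), -443)), -364506) = Add(Add(192423, Mul(-539, 108), 158151, Mul(108, -443)), -364506) = Add(Add(192423, -58212, 158151, -47844), -364506) = Add(244518, -364506) = -119988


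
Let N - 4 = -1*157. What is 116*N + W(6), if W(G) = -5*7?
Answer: -17783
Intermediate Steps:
W(G) = -35
N = -153 (N = 4 - 1*157 = 4 - 157 = -153)
116*N + W(6) = 116*(-153) - 35 = -17748 - 35 = -17783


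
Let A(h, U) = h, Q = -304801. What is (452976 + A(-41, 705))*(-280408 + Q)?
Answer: -265061638415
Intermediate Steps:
(452976 + A(-41, 705))*(-280408 + Q) = (452976 - 41)*(-280408 - 304801) = 452935*(-585209) = -265061638415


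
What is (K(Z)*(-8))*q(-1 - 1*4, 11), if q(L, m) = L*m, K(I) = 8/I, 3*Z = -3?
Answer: -3520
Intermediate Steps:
Z = -1 (Z = (⅓)*(-3) = -1)
(K(Z)*(-8))*q(-1 - 1*4, 11) = ((8/(-1))*(-8))*((-1 - 1*4)*11) = ((8*(-1))*(-8))*((-1 - 4)*11) = (-8*(-8))*(-5*11) = 64*(-55) = -3520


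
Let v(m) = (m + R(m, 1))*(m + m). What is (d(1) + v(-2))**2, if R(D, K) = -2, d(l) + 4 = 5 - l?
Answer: 256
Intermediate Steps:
d(l) = 1 - l (d(l) = -4 + (5 - l) = 1 - l)
v(m) = 2*m*(-2 + m) (v(m) = (m - 2)*(m + m) = (-2 + m)*(2*m) = 2*m*(-2 + m))
(d(1) + v(-2))**2 = ((1 - 1*1) + 2*(-2)*(-2 - 2))**2 = ((1 - 1) + 2*(-2)*(-4))**2 = (0 + 16)**2 = 16**2 = 256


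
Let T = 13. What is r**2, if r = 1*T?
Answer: 169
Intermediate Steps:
r = 13 (r = 1*13 = 13)
r**2 = 13**2 = 169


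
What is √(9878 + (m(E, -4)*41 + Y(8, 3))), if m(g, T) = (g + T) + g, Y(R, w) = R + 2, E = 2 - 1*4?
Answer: 2*√2390 ≈ 97.775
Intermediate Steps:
E = -2 (E = 2 - 4 = -2)
Y(R, w) = 2 + R
m(g, T) = T + 2*g (m(g, T) = (T + g) + g = T + 2*g)
√(9878 + (m(E, -4)*41 + Y(8, 3))) = √(9878 + ((-4 + 2*(-2))*41 + (2 + 8))) = √(9878 + ((-4 - 4)*41 + 10)) = √(9878 + (-8*41 + 10)) = √(9878 + (-328 + 10)) = √(9878 - 318) = √9560 = 2*√2390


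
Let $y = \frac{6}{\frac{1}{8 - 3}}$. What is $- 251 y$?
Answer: $-7530$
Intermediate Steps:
$y = 30$ ($y = \frac{6}{\frac{1}{5}} = 6 \frac{1}{\frac{1}{5}} = 6 \cdot 5 = 30$)
$- 251 y = \left(-251\right) 30 = -7530$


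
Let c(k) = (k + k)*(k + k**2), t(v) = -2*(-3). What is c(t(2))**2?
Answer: 254016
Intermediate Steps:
t(v) = 6
c(k) = 2*k*(k + k**2) (c(k) = (2*k)*(k + k**2) = 2*k*(k + k**2))
c(t(2))**2 = (2*6**2*(1 + 6))**2 = (2*36*7)**2 = 504**2 = 254016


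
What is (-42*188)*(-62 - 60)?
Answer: 963312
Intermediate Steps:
(-42*188)*(-62 - 60) = -7896*(-122) = 963312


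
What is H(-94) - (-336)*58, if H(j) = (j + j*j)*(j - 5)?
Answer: -845970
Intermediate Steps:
H(j) = (-5 + j)*(j + j²) (H(j) = (j + j²)*(-5 + j) = (-5 + j)*(j + j²))
H(-94) - (-336)*58 = -94*(-5 + (-94)² - 4*(-94)) - (-336)*58 = -94*(-5 + 8836 + 376) - 1*(-19488) = -94*9207 + 19488 = -865458 + 19488 = -845970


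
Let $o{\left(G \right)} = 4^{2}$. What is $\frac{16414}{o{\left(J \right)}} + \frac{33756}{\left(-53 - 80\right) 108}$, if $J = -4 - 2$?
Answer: $\frac{9801275}{9576} \approx 1023.5$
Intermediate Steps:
$J = -6$ ($J = -4 - 2 = -6$)
$o{\left(G \right)} = 16$
$\frac{16414}{o{\left(J \right)}} + \frac{33756}{\left(-53 - 80\right) 108} = \frac{16414}{16} + \frac{33756}{\left(-53 - 80\right) 108} = 16414 \cdot \frac{1}{16} + \frac{33756}{\left(-133\right) 108} = \frac{8207}{8} + \frac{33756}{-14364} = \frac{8207}{8} + 33756 \left(- \frac{1}{14364}\right) = \frac{8207}{8} - \frac{2813}{1197} = \frac{9801275}{9576}$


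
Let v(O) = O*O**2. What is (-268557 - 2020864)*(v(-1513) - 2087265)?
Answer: 7934217330602002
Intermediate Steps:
v(O) = O**3
(-268557 - 2020864)*(v(-1513) - 2087265) = (-268557 - 2020864)*((-1513)**3 - 2087265) = -2289421*(-3463512697 - 2087265) = -2289421*(-3465599962) = 7934217330602002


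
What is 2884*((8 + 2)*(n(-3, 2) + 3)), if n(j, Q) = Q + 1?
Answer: 173040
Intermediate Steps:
n(j, Q) = 1 + Q
2884*((8 + 2)*(n(-3, 2) + 3)) = 2884*((8 + 2)*((1 + 2) + 3)) = 2884*(10*(3 + 3)) = 2884*(10*6) = 2884*60 = 173040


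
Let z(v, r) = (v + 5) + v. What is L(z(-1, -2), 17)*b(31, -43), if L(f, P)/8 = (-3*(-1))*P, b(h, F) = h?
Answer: 12648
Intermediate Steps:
z(v, r) = 5 + 2*v (z(v, r) = (5 + v) + v = 5 + 2*v)
L(f, P) = 24*P (L(f, P) = 8*((-3*(-1))*P) = 8*(3*P) = 24*P)
L(z(-1, -2), 17)*b(31, -43) = (24*17)*31 = 408*31 = 12648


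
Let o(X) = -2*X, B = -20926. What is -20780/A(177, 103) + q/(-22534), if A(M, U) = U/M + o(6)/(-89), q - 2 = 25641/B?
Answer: -154359487406790961/5324231350844 ≈ -28992.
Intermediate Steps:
q = 16211/20926 (q = 2 + 25641/(-20926) = 2 + 25641*(-1/20926) = 2 - 25641/20926 = 16211/20926 ≈ 0.77468)
A(M, U) = 12/89 + U/M (A(M, U) = U/M - 2*6/(-89) = U/M - 12*(-1/89) = U/M + 12/89 = 12/89 + U/M)
-20780/A(177, 103) + q/(-22534) = -20780/(12/89 + 103/177) + (16211/20926)/(-22534) = -20780/(12/89 + 103*(1/177)) + (16211/20926)*(-1/22534) = -20780/(12/89 + 103/177) - 16211/471546484 = -20780/11291/15753 - 16211/471546484 = -20780*15753/11291 - 16211/471546484 = -327347340/11291 - 16211/471546484 = -154359487406790961/5324231350844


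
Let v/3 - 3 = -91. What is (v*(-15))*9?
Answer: 35640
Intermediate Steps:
v = -264 (v = 9 + 3*(-91) = 9 - 273 = -264)
(v*(-15))*9 = -264*(-15)*9 = 3960*9 = 35640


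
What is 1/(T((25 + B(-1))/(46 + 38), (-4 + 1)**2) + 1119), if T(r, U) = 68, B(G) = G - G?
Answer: 1/1187 ≈ 0.00084246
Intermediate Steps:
B(G) = 0
1/(T((25 + B(-1))/(46 + 38), (-4 + 1)**2) + 1119) = 1/(68 + 1119) = 1/1187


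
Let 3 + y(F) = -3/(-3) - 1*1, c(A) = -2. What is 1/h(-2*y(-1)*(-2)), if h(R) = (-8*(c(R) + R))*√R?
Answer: -I*√3/672 ≈ -0.0025775*I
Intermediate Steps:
y(F) = -3 (y(F) = -3 + (-3/(-3) - 1*1) = -3 + (-3*(-⅓) - 1) = -3 + (1 - 1) = -3 + 0 = -3)
h(R) = √R*(16 - 8*R) (h(R) = (-8*(-2 + R))*√R = (16 - 8*R)*√R = √R*(16 - 8*R))
1/h(-2*y(-1)*(-2)) = 1/(8*√(-2*(-3)*(-2))*(2 - (-2*(-3))*(-2))) = 1/(8*√(6*(-2))*(2 - 6*(-2))) = 1/(8*√(-12)*(2 - 1*(-12))) = 1/(8*(2*I*√3)*(2 + 12)) = 1/(8*(2*I*√3)*14) = 1/(224*I*√3) = -I*√3/672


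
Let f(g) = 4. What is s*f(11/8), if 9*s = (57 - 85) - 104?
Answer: -176/3 ≈ -58.667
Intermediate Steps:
s = -44/3 (s = ((57 - 85) - 104)/9 = (-28 - 104)/9 = (1/9)*(-132) = -44/3 ≈ -14.667)
s*f(11/8) = -44/3*4 = -176/3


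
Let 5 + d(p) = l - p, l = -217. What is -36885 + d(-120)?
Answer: -36987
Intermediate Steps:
d(p) = -222 - p (d(p) = -5 + (-217 - p) = -222 - p)
-36885 + d(-120) = -36885 + (-222 - 1*(-120)) = -36885 + (-222 + 120) = -36885 - 102 = -36987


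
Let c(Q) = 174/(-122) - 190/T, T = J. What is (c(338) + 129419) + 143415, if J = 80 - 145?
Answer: 216358549/793 ≈ 2.7284e+5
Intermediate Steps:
J = -65
T = -65
c(Q) = 1187/793 (c(Q) = 174/(-122) - 190/(-65) = 174*(-1/122) - 190*(-1/65) = -87/61 + 38/13 = 1187/793)
(c(338) + 129419) + 143415 = (1187/793 + 129419) + 143415 = 102630454/793 + 143415 = 216358549/793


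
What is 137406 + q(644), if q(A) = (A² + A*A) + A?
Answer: 967522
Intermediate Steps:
q(A) = A + 2*A² (q(A) = (A² + A²) + A = 2*A² + A = A + 2*A²)
137406 + q(644) = 137406 + 644*(1 + 2*644) = 137406 + 644*(1 + 1288) = 137406 + 644*1289 = 137406 + 830116 = 967522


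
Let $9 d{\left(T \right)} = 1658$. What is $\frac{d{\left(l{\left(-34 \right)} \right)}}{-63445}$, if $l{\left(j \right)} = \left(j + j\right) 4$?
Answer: $- \frac{1658}{571005} \approx -0.0029037$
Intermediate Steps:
$l{\left(j \right)} = 8 j$ ($l{\left(j \right)} = 2 j 4 = 8 j$)
$d{\left(T \right)} = \frac{1658}{9}$ ($d{\left(T \right)} = \frac{1}{9} \cdot 1658 = \frac{1658}{9}$)
$\frac{d{\left(l{\left(-34 \right)} \right)}}{-63445} = \frac{1658}{9 \left(-63445\right)} = \frac{1658}{9} \left(- \frac{1}{63445}\right) = - \frac{1658}{571005}$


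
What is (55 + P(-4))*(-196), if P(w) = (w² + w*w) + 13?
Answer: -19600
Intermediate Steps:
P(w) = 13 + 2*w² (P(w) = (w² + w²) + 13 = 2*w² + 13 = 13 + 2*w²)
(55 + P(-4))*(-196) = (55 + (13 + 2*(-4)²))*(-196) = (55 + (13 + 2*16))*(-196) = (55 + (13 + 32))*(-196) = (55 + 45)*(-196) = 100*(-196) = -19600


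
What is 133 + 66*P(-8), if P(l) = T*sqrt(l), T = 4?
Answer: 133 + 528*I*sqrt(2) ≈ 133.0 + 746.71*I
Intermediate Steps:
P(l) = 4*sqrt(l)
133 + 66*P(-8) = 133 + 66*(4*sqrt(-8)) = 133 + 66*(4*(2*I*sqrt(2))) = 133 + 66*(8*I*sqrt(2)) = 133 + 528*I*sqrt(2)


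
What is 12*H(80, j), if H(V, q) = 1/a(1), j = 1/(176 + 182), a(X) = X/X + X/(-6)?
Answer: 72/5 ≈ 14.400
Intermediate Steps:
a(X) = 1 - X/6 (a(X) = 1 + X*(-⅙) = 1 - X/6)
j = 1/358 ≈ 0.0027933
H(V, q) = 6/5 (H(V, q) = 1/(1 - ⅙*1) = 1/(1 - ⅙) = 1/(⅚) = 6/5)
12*H(80, j) = 12*(6/5) = 72/5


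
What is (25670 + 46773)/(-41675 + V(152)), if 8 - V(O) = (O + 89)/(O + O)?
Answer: -22022672/12667009 ≈ -1.7386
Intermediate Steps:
V(O) = 8 - (89 + O)/(2*O) (V(O) = 8 - (O + 89)/(O + O) = 8 - (89 + O)/(2*O))
(25670 + 46773)/(-41675 + V(152)) = (25670 + 46773)/(-41675 + (½)*(-89 + 15*152)/152) = 72443/(-41675 + (½)*(1/152)*(-89 + 2280)) = 72443/(-41675 + (½)*(1/152)*2191) = 72443/(-41675 + 2191/304) = 72443/(-12667009/304) = 72443*(-304/12667009) = -22022672/12667009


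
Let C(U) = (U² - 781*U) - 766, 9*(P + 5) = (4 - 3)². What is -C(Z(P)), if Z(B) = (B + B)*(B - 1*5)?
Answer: 439145654/6561 ≈ 66933.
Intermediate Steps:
P = -44/9 (P = -5 + (4 - 3)²/9 = -5 + (⅑)*1² = -5 + (⅑)*1 = -5 + ⅑ = -44/9 ≈ -4.8889)
Z(B) = 2*B*(-5 + B) (Z(B) = (2*B)*(B - 5) = (2*B)*(-5 + B) = 2*B*(-5 + B))
C(U) = -766 + U² - 781*U
-C(Z(P)) = -(-766 + (2*(-44/9)*(-5 - 44/9))² - 1562*(-44)*(-5 - 44/9)/9) = -(-766 + (2*(-44/9)*(-89/9))² - 1562*(-44)*(-89)/(9*9)) = -(-766 + (7832/81)² - 781*7832/81) = -(-766 + 61340224/6561 - 6116792/81) = -1*(-439145654/6561) = 439145654/6561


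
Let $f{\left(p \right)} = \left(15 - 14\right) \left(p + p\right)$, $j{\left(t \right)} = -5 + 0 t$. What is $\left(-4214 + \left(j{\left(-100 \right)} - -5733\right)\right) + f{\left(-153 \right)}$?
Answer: $1208$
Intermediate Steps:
$j{\left(t \right)} = -5$ ($j{\left(t \right)} = -5 + 0 = -5$)
$f{\left(p \right)} = 2 p$ ($f{\left(p \right)} = 1 \cdot 2 p = 2 p$)
$\left(-4214 + \left(j{\left(-100 \right)} - -5733\right)\right) + f{\left(-153 \right)} = \left(-4214 - -5728\right) + 2 \left(-153\right) = \left(-4214 + \left(-5 + 5733\right)\right) - 306 = \left(-4214 + 5728\right) - 306 = 1514 - 306 = 1208$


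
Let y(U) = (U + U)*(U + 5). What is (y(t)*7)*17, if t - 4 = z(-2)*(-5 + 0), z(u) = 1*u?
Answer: 63308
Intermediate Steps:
z(u) = u
t = 14 (t = 4 - 2*(-5 + 0) = 4 - 2*(-5) = 4 + 10 = 14)
y(U) = 2*U*(5 + U) (y(U) = (2*U)*(5 + U) = 2*U*(5 + U))
(y(t)*7)*17 = ((2*14*(5 + 14))*7)*17 = ((2*14*19)*7)*17 = (532*7)*17 = 3724*17 = 63308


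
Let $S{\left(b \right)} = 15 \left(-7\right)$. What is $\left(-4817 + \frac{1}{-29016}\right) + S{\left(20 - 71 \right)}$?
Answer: $- \frac{142816753}{29016} \approx -4922.0$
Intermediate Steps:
$S{\left(b \right)} = -105$
$\left(-4817 + \frac{1}{-29016}\right) + S{\left(20 - 71 \right)} = \left(-4817 + \frac{1}{-29016}\right) - 105 = \left(-4817 - \frac{1}{29016}\right) - 105 = - \frac{139770073}{29016} - 105 = - \frac{142816753}{29016}$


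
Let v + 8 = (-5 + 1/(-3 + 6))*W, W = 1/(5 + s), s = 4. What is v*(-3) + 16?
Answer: 374/9 ≈ 41.556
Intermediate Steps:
W = ⅑ (W = 1/(5 + 4) = 1/9 = ⅑ ≈ 0.11111)
v = -230/27 (v = -8 + (-5 + 1/(-3 + 6))*(⅑) = -8 + (-5 + 1/3)*(⅑) = -8 + (-5 + ⅓)*(⅑) = -8 - 14/3*⅑ = -8 - 14/27 = -230/27 ≈ -8.5185)
v*(-3) + 16 = -230/27*(-3) + 16 = 230/9 + 16 = 374/9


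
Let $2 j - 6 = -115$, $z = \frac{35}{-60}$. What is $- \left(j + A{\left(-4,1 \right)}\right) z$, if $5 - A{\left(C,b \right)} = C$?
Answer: $- \frac{637}{24} \approx -26.542$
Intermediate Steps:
$z = - \frac{7}{12}$ ($z = 35 \left(- \frac{1}{60}\right) = - \frac{7}{12} \approx -0.58333$)
$A{\left(C,b \right)} = 5 - C$
$j = - \frac{109}{2}$ ($j = 3 + \frac{1}{2} \left(-115\right) = 3 - \frac{115}{2} = - \frac{109}{2} \approx -54.5$)
$- \left(j + A{\left(-4,1 \right)}\right) z = - \frac{\left(- \frac{109}{2} + \left(5 - -4\right)\right) \left(-7\right)}{12} = - \frac{\left(- \frac{109}{2} + \left(5 + 4\right)\right) \left(-7\right)}{12} = - \frac{\left(- \frac{109}{2} + 9\right) \left(-7\right)}{12} = - \frac{\left(-91\right) \left(-7\right)}{2 \cdot 12} = \left(-1\right) \frac{637}{24} = - \frac{637}{24}$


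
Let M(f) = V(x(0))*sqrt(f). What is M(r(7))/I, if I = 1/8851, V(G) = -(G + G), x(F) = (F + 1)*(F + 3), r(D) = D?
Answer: -53106*sqrt(7) ≈ -1.4051e+5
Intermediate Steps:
x(F) = (1 + F)*(3 + F)
V(G) = -2*G
I = 1/8851 ≈ 0.00011298
M(f) = -6*sqrt(f) (M(f) = (-2*(3 + 0**2 + 4*0))*sqrt(f) = (-2*(3 + 0 + 0))*sqrt(f) = (-2*3)*sqrt(f) = -6*sqrt(f))
M(r(7))/I = (-6*sqrt(7))/(1/8851) = -6*sqrt(7)*8851 = -53106*sqrt(7)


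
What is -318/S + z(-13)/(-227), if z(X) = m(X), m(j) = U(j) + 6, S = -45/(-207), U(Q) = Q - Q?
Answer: -1660308/1135 ≈ -1462.8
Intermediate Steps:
U(Q) = 0
S = 5/23 (S = -45*(-1/207) = 5/23 ≈ 0.21739)
m(j) = 6 (m(j) = 0 + 6 = 6)
z(X) = 6
-318/S + z(-13)/(-227) = -318/5/23 + 6/(-227) = -318*23/5 + 6*(-1/227) = -7314/5 - 6/227 = -1660308/1135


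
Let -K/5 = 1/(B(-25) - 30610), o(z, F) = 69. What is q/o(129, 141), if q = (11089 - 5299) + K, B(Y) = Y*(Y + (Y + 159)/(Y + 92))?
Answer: 1512197/18021 ≈ 83.913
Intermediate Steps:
B(Y) = Y*(Y + (159 + Y)/(92 + Y))
K = 1/6007 (K = -5/(-25*(159 + (-25)**2 + 93*(-25))/(92 - 25) - 30610) = -5/(-25*(159 + 625 - 2325)/67 - 30610) = -5/(-25*1/67*(-1541) - 30610) = -5/(575 - 30610) = -5/(-30035) = -5*(-1/30035) = 1/6007 ≈ 0.00016647)
q = 34780531/6007 (q = (11089 - 5299) + 1/6007 = 5790 + 1/6007 = 34780531/6007 ≈ 5790.0)
q/o(129, 141) = (34780531/6007)/69 = (34780531/6007)*(1/69) = 1512197/18021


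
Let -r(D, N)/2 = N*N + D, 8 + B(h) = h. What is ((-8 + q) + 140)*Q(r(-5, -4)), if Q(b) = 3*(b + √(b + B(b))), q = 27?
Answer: -10494 + 954*I*√13 ≈ -10494.0 + 3439.7*I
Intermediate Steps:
B(h) = -8 + h
r(D, N) = -2*D - 2*N² (r(D, N) = -2*(N*N + D) = -2*(N² + D) = -2*(D + N²) = -2*D - 2*N²)
Q(b) = 3*b + 3*√(-8 + 2*b) (Q(b) = 3*(b + √(b + (-8 + b))) = 3*(b + √(-8 + 2*b)) = 3*b + 3*√(-8 + 2*b))
((-8 + q) + 140)*Q(r(-5, -4)) = ((-8 + 27) + 140)*(3*(-2*(-5) - 2*(-4)²) + 3*√(-8 + 2*(-2*(-5) - 2*(-4)²))) = (19 + 140)*(3*(10 - 2*16) + 3*√(-8 + 2*(10 - 2*16))) = 159*(3*(10 - 32) + 3*√(-8 + 2*(10 - 32))) = 159*(3*(-22) + 3*√(-8 + 2*(-22))) = 159*(-66 + 3*√(-8 - 44)) = 159*(-66 + 3*√(-52)) = 159*(-66 + 3*(2*I*√13)) = 159*(-66 + 6*I*√13) = -10494 + 954*I*√13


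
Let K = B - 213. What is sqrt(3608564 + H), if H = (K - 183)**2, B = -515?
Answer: 3*sqrt(493165) ≈ 2106.8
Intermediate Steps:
K = -728 (K = -515 - 213 = -728)
H = 829921 (H = (-728 - 183)**2 = (-911)**2 = 829921)
sqrt(3608564 + H) = sqrt(3608564 + 829921) = sqrt(4438485) = 3*sqrt(493165)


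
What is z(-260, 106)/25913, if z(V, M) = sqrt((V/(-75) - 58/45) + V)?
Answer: I*sqrt(58010)/388695 ≈ 0.00061964*I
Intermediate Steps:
z(V, M) = sqrt(-58/45 + 74*V/75) (z(V, M) = sqrt((V*(-1/75) - 58*1/45) + V) = sqrt((-V/75 - 58/45) + V) = sqrt((-58/45 - V/75) + V) = sqrt(-58/45 + 74*V/75))
z(-260, 106)/25913 = (sqrt(-290 + 222*(-260))/15)/25913 = (sqrt(-290 - 57720)/15)*(1/25913) = (sqrt(-58010)/15)*(1/25913) = ((I*sqrt(58010))/15)*(1/25913) = (I*sqrt(58010)/15)*(1/25913) = I*sqrt(58010)/388695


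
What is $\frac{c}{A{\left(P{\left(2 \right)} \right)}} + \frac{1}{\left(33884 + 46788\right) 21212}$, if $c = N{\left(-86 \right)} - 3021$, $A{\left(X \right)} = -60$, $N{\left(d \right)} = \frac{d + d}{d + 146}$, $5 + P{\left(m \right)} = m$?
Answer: $\frac{19404316414753}{385023254400} \approx 50.398$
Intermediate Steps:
$P{\left(m \right)} = -5 + m$
$N{\left(d \right)} = \frac{2 d}{146 + d}$
$c = - \frac{45358}{15}$ ($c = 2 \left(-86\right) \frac{1}{146 - 86} - 3021 = 2 \left(-86\right) \frac{1}{60} - 3021 = - \frac{43}{15} - 3021 = - \frac{45358}{15} \approx -3023.9$)
$\frac{c}{A{\left(P{\left(2 \right)} \right)}} + \frac{1}{\left(33884 + 46788\right) 21212} = - \frac{45358}{15 \left(-60\right)} + \frac{1}{\left(33884 + 46788\right) 21212} = \left(- \frac{45358}{15}\right) \left(- \frac{1}{60}\right) + \frac{1}{80672} \cdot \frac{1}{21212} = \frac{22679}{450} + \frac{1}{80672} \cdot \frac{1}{21212} = \frac{22679}{450} + \frac{1}{1711214464} = \frac{19404316414753}{385023254400}$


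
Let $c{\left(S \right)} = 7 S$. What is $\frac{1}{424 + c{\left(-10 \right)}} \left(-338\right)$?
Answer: $- \frac{169}{177} \approx -0.9548$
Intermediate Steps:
$\frac{1}{424 + c{\left(-10 \right)}} \left(-338\right) = \frac{1}{424 + 7 \left(-10\right)} \left(-338\right) = \frac{1}{424 - 70} \left(-338\right) = \frac{1}{354} \left(-338\right) = - \frac{169}{177}$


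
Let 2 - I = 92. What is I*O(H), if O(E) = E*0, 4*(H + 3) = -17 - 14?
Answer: 0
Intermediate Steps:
H = -43/4 (H = -3 + (-17 - 14)/4 = -3 + (¼)*(-31) = -3 - 31/4 = -43/4 ≈ -10.750)
O(E) = 0
I = -90 (I = 2 - 1*92 = 2 - 92 = -90)
I*O(H) = -90*0 = 0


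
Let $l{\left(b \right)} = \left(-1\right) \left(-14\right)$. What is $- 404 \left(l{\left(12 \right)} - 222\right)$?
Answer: $84032$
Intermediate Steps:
$l{\left(b \right)} = 14$
$- 404 \left(l{\left(12 \right)} - 222\right) = - 404 \left(14 - 222\right) = \left(-404\right) \left(-208\right) = 84032$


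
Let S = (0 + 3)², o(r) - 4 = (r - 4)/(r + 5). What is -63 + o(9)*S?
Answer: -333/14 ≈ -23.786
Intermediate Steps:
o(r) = 4 + (-4 + r)/(5 + r) (o(r) = 4 + (r - 4)/(r + 5) = 4 + (-4 + r)/(5 + r))
S = 9 (S = 3² = 9)
-63 + o(9)*S = -63 + ((16 + 5*9)/(5 + 9))*9 = -63 + ((16 + 45)/14)*9 = -63 + ((1/14)*61)*9 = -63 + (61/14)*9 = -63 + 549/14 = -333/14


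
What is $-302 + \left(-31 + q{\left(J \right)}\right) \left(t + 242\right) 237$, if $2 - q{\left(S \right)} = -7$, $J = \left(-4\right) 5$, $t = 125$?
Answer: $-1913840$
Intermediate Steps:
$J = -20$
$q{\left(S \right)} = 9$ ($q{\left(S \right)} = 2 - -7 = 2 + 7 = 9$)
$-302 + \left(-31 + q{\left(J \right)}\right) \left(t + 242\right) 237 = -302 + \left(-31 + 9\right) \left(125 + 242\right) 237 = -302 + \left(-22\right) 367 \cdot 237 = -302 - 1913538 = -1913840$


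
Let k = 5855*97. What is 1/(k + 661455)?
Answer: 1/1229390 ≈ 8.1341e-7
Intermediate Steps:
k = 567935
1/(k + 661455) = 1/(567935 + 661455) = 1/1229390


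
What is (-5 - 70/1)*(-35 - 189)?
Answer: 16800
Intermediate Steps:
(-5 - 70/1)*(-35 - 189) = (-5 - 70)*(-224) = -75*(-224) = 16800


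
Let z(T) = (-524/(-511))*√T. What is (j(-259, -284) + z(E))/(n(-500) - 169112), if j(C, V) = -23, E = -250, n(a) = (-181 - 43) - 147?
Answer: 23/169483 - 2620*I*√10/86605813 ≈ 0.00013571 - 9.5665e-5*I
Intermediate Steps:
n(a) = -371 (n(a) = -224 - 147 = -371)
z(T) = 524*√T/511 (z(T) = (-524*(-1/511))*√T = 524*√T/511)
(j(-259, -284) + z(E))/(n(-500) - 169112) = (-23 + 524*√(-250)/511)/(-371 - 169112) = (-23 + 524*(5*I*√10)/511)/(-169483) = (-23 + 2620*I*√10/511)*(-1/169483) = 23/169483 - 2620*I*√10/86605813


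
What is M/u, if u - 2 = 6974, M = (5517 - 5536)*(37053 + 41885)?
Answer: -749911/3488 ≈ -215.00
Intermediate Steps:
M = -1499822 (M = -19*78938 = -1499822)
u = 6976 (u = 2 + 6974 = 6976)
M/u = -1499822/6976 = -1499822*1/6976 = -749911/3488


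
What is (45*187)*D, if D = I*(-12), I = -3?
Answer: 302940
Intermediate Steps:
D = 36 (D = -3*(-12) = 36)
(45*187)*D = (45*187)*36 = 8415*36 = 302940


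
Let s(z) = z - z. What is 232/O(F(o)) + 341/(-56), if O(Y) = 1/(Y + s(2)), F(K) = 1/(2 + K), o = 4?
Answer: 5473/168 ≈ 32.577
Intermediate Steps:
s(z) = 0
O(Y) = 1/Y (O(Y) = 1/(Y + 0) = 1/Y)
232/O(F(o)) + 341/(-56) = 232/(1/(1/(2 + 4))) + 341/(-56) = 232/(1/(1/6)) + 341*(-1/56) = 232/(1/(⅙)) - 341/56 = 232/6 - 341/56 = 232*(⅙) - 341/56 = 116/3 - 341/56 = 5473/168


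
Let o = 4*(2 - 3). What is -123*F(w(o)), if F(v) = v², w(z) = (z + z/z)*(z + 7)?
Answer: -9963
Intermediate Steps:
o = -4 (o = 4*(-1) = -4)
w(z) = (1 + z)*(7 + z) (w(z) = (z + 1)*(7 + z) = (1 + z)*(7 + z))
-123*F(w(o)) = -123*(7 + (-4)² + 8*(-4))² = -123*(7 + 16 - 32)² = -123*(-9)² = -123*81 = -9963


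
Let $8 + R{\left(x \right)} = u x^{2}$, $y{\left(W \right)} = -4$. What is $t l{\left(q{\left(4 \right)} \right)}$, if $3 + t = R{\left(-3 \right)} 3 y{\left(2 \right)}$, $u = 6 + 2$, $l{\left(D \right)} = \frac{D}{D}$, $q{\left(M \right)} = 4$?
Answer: $-771$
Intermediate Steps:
$l{\left(D \right)} = 1$
$u = 8$
$R{\left(x \right)} = -8 + 8 x^{2}$
$t = -771$ ($t = -3 + \left(-8 + 8 \left(-3\right)^{2}\right) 3 \left(-4\right) = -3 + \left(-8 + 8 \cdot 9\right) 3 \left(-4\right) = -3 + \left(-8 + 72\right) 3 \left(-4\right) = -3 + 64 \cdot 3 \left(-4\right) = -3 + 192 \left(-4\right) = -3 - 768 = -771$)
$t l{\left(q{\left(4 \right)} \right)} = \left(-771\right) 1 = -771$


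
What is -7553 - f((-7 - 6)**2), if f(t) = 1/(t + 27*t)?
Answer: -35740797/4732 ≈ -7553.0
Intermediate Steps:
f(t) = 1/(28*t)
-7553 - f((-7 - 6)**2) = -7553 - 1/(28*((-7 - 6)**2)) = -7553 - 1/(28*((-13)**2)) = -7553 - 1/(28*169) = -7553 - 1*1/4732 = -7553 - 1/4732 = -35740797/4732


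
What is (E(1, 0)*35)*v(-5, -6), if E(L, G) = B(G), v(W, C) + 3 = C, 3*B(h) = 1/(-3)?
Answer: 35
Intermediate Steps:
B(h) = -⅑ (B(h) = (⅓)/(-3) = (⅓)*(-⅓) = -⅑)
v(W, C) = -3 + C
E(L, G) = -⅑
(E(1, 0)*35)*v(-5, -6) = (-⅑*35)*(-3 - 6) = -35/9*(-9) = 35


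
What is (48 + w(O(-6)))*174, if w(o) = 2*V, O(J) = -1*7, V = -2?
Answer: 7656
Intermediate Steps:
O(J) = -7
w(o) = -4 (w(o) = 2*(-2) = -4)
(48 + w(O(-6)))*174 = (48 - 4)*174 = 44*174 = 7656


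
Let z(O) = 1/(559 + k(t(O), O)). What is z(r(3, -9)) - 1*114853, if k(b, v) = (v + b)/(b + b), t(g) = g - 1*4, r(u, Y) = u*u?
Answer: -321818101/2802 ≈ -1.1485e+5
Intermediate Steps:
r(u, Y) = u²
t(g) = -4 + g (t(g) = g - 4 = -4 + g)
k(b, v) = (b + v)/(2*b) (k(b, v) = (b + v)/((2*b)) = (b + v)*(1/(2*b)) = (b + v)/(2*b))
z(O) = 1/(559 + (-4 + 2*O)/(2*(-4 + O))) (z(O) = 1/(559 + ((-4 + O) + O)/(2*(-4 + O))) = 1/(559 + (-4 + 2*O)/(2*(-4 + O))))
z(r(3, -9)) - 1*114853 = (-4 + 3²)/(2*(-1119 + 280*3²)) - 1*114853 = (-4 + 9)/(2*(-1119 + 280*9)) - 114853 = (½)*5/(-1119 + 2520) - 114853 = (½)*5/1401 - 114853 = (½)*(1/1401)*5 - 114853 = 5/2802 - 114853 = -321818101/2802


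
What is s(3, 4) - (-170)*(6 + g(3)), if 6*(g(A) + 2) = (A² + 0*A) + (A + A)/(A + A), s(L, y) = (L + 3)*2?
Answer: 2926/3 ≈ 975.33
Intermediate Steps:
s(L, y) = 6 + 2*L (s(L, y) = (3 + L)*2 = 6 + 2*L)
g(A) = -11/6 + A²/6 (g(A) = -2 + ((A² + 0*A) + (A + A)/(A + A))/6 = -2 + ((A² + 0) + (2*A)/((2*A)))/6 = -2 + (A² + (2*A)*(1/(2*A)))/6 = -2 + (A² + 1)/6 = -2 + (1 + A²)/6 = -2 + (⅙ + A²/6) = -11/6 + A²/6)
s(3, 4) - (-170)*(6 + g(3)) = (6 + 2*3) - (-170)*(6 + (-11/6 + (⅙)*3²)) = (6 + 6) - (-170)*(6 + (-11/6 + (⅙)*9)) = 12 - (-170)*(6 + (-11/6 + 3/2)) = 12 - (-170)*(6 - ⅓) = 12 - (-170)*17/3 = 12 - 34*(-85/3) = 12 + 2890/3 = 2926/3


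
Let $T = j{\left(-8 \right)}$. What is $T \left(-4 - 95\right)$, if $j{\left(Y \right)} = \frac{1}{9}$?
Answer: $-11$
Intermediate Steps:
$j{\left(Y \right)} = \frac{1}{9}$
$T = \frac{1}{9} \approx 0.11111$
$T \left(-4 - 95\right) = \frac{-4 - 95}{9} = \frac{1}{9} \left(-99\right) = -11$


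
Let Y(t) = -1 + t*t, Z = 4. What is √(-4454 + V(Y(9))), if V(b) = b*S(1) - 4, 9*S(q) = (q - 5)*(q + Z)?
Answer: I*√41722/3 ≈ 68.087*I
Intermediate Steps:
Y(t) = -1 + t²
S(q) = (-5 + q)*(4 + q)/9 (S(q) = ((q - 5)*(q + 4))/9 = ((-5 + q)*(4 + q))/9 = (-5 + q)*(4 + q)/9)
V(b) = -4 - 20*b/9 (V(b) = b*(-20/9 - ⅑*1 + (⅑)*1²) - 4 = b*(-20/9 - ⅑ + (⅑)*1) - 4 = b*(-20/9 - ⅑ + ⅑) - 4 = b*(-20/9) - 4 = -20*b/9 - 4 = -4 - 20*b/9)
√(-4454 + V(Y(9))) = √(-4454 + (-4 - 20*(-1 + 9²)/9)) = √(-4454 + (-4 - 20*(-1 + 81)/9)) = √(-4454 + (-4 - 20/9*80)) = √(-4454 + (-4 - 1600/9)) = √(-4454 - 1636/9) = √(-41722/9) = I*√41722/3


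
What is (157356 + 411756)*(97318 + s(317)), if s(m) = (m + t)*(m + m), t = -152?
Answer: 114919647936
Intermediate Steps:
s(m) = 2*m*(-152 + m) (s(m) = (m - 152)*(m + m) = (-152 + m)*(2*m) = 2*m*(-152 + m))
(157356 + 411756)*(97318 + s(317)) = (157356 + 411756)*(97318 + 2*317*(-152 + 317)) = 569112*(97318 + 2*317*165) = 569112*(97318 + 104610) = 569112*201928 = 114919647936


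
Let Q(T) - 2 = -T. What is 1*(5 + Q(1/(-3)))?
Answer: 22/3 ≈ 7.3333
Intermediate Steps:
Q(T) = 2 - T
1*(5 + Q(1/(-3))) = 1*(5 + (2 - 1/(-3))) = 1*(5 + (2 - (-1)/3)) = 1*(5 + (2 - 1*(-⅓))) = 1*(5 + (2 + ⅓)) = 1*(5 + 7/3) = 1*(22/3) = 22/3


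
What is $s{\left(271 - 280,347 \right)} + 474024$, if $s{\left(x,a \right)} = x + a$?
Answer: $474362$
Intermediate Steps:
$s{\left(x,a \right)} = a + x$
$s{\left(271 - 280,347 \right)} + 474024 = \left(347 + \left(271 - 280\right)\right) + 474024 = \left(347 - 9\right) + 474024 = 338 + 474024 = 474362$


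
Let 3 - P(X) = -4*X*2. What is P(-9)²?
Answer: 4761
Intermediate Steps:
P(X) = 3 + 8*X (P(X) = 3 - (-4*X)*2 = 3 - (-8)*X = 3 + 8*X)
P(-9)² = (3 + 8*(-9))² = (3 - 72)² = (-69)² = 4761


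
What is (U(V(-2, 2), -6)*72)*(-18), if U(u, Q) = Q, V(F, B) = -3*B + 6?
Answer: 7776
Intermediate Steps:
V(F, B) = 6 - 3*B
(U(V(-2, 2), -6)*72)*(-18) = -6*72*(-18) = -432*(-18) = 7776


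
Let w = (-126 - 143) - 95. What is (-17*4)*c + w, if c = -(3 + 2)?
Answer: -24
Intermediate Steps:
w = -364 (w = -269 - 95 = -364)
c = -5 (c = -1*5 = -5)
(-17*4)*c + w = -17*4*(-5) - 364 = -68*(-5) - 364 = 340 - 364 = -24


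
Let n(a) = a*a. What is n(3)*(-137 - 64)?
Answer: -1809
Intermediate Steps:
n(a) = a**2
n(3)*(-137 - 64) = 3**2*(-137 - 64) = 9*(-201) = -1809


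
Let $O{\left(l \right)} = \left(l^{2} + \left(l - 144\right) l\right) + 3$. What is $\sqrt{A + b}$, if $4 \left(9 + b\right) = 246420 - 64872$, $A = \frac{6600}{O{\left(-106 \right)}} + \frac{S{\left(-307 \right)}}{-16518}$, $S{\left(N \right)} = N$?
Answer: $\frac{\sqrt{17633677843776165678858}}{623372802} \approx 213.02$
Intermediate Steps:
$O{\left(l \right)} = 3 + l^{2} + l \left(-144 + l\right)$ ($O{\left(l \right)} = \left(l^{2} + \left(l - 144\right) l\right) + 3 = \left(l^{2} + \left(-144 + l\right) l\right) + 3 = \left(l^{2} + l \left(-144 + l\right)\right) + 3 = 3 + l^{2} + l \left(-144 + l\right)$)
$A = \frac{120604673}{623372802}$ ($A = \frac{6600}{3 - -15264 + 2 \left(-106\right)^{2}} - \frac{307}{-16518} = \frac{6600}{3 + 15264 + 2 \cdot 11236} - - \frac{307}{16518} = \frac{6600}{3 + 15264 + 22472} + \frac{307}{16518} = \frac{6600}{37739} + \frac{307}{16518} = \frac{120604673}{623372802} \approx 0.19347$)
$b = 45378$ ($b = -9 + \frac{246420 - 64872}{4} = -9 + \frac{1}{4} \cdot 181548 = -9 + 45387 = 45378$)
$\sqrt{A + b} = \sqrt{\frac{120604673}{623372802} + 45378} = \sqrt{\frac{28287531613829}{623372802}} = \frac{\sqrt{17633677843776165678858}}{623372802}$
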